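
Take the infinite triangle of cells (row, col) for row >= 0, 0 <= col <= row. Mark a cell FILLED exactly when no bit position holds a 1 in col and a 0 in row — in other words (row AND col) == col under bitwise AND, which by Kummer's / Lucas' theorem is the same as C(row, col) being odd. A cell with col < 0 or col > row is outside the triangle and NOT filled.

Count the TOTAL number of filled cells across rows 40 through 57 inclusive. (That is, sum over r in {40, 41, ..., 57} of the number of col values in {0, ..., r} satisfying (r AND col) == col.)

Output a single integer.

Answer: 240

Derivation:
r40=101000 pc2: +4 =4
r41=101001 pc3: +8 =12
r42=101010 pc3: +8 =20
r43=101011 pc4: +16 =36
r44=101100 pc3: +8 =44
r45=101101 pc4: +16 =60
r46=101110 pc4: +16 =76
r47=101111 pc5: +32 =108
r48=110000 pc2: +4 =112
r49=110001 pc3: +8 =120
r50=110010 pc3: +8 =128
r51=110011 pc4: +16 =144
r52=110100 pc3: +8 =152
r53=110101 pc4: +16 =168
r54=110110 pc4: +16 =184
r55=110111 pc5: +32 =216
r56=111000 pc3: +8 =224
r57=111001 pc4: +16 =240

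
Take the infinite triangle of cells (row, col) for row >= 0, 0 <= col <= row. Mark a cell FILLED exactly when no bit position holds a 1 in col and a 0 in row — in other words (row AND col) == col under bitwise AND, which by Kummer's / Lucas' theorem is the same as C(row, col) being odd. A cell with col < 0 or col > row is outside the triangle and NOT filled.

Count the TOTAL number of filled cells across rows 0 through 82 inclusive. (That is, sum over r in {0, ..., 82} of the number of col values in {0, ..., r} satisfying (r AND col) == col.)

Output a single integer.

r0=0 pc0: +1 =1
r1=1 pc1: +2 =3
r2=10 pc1: +2 =5
r3=11 pc2: +4 =9
r4=100 pc1: +2 =11
r5=101 pc2: +4 =15
r6=110 pc2: +4 =19
r7=111 pc3: +8 =27
r8=1000 pc1: +2 =29
r9=1001 pc2: +4 =33
r10=1010 pc2: +4 =37
r11=1011 pc3: +8 =45
r12=1100 pc2: +4 =49
r13=1101 pc3: +8 =57
r14=1110 pc3: +8 =65
r15=1111 pc4: +16 =81
r16=10000 pc1: +2 =83
r17=10001 pc2: +4 =87
r18=10010 pc2: +4 =91
r19=10011 pc3: +8 =99
r20=10100 pc2: +4 =103
r21=10101 pc3: +8 =111
r22=10110 pc3: +8 =119
r23=10111 pc4: +16 =135
r24=11000 pc2: +4 =139
r25=11001 pc3: +8 =147
r26=11010 pc3: +8 =155
r27=11011 pc4: +16 =171
r28=11100 pc3: +8 =179
r29=11101 pc4: +16 =195
r30=11110 pc4: +16 =211
r31=11111 pc5: +32 =243
r32=100000 pc1: +2 =245
r33=100001 pc2: +4 =249
r34=100010 pc2: +4 =253
r35=100011 pc3: +8 =261
r36=100100 pc2: +4 =265
r37=100101 pc3: +8 =273
r38=100110 pc3: +8 =281
r39=100111 pc4: +16 =297
r40=101000 pc2: +4 =301
r41=101001 pc3: +8 =309
r42=101010 pc3: +8 =317
r43=101011 pc4: +16 =333
r44=101100 pc3: +8 =341
r45=101101 pc4: +16 =357
r46=101110 pc4: +16 =373
r47=101111 pc5: +32 =405
r48=110000 pc2: +4 =409
r49=110001 pc3: +8 =417
r50=110010 pc3: +8 =425
r51=110011 pc4: +16 =441
r52=110100 pc3: +8 =449
r53=110101 pc4: +16 =465
r54=110110 pc4: +16 =481
r55=110111 pc5: +32 =513
r56=111000 pc3: +8 =521
r57=111001 pc4: +16 =537
r58=111010 pc4: +16 =553
r59=111011 pc5: +32 =585
r60=111100 pc4: +16 =601
r61=111101 pc5: +32 =633
r62=111110 pc5: +32 =665
r63=111111 pc6: +64 =729
r64=1000000 pc1: +2 =731
r65=1000001 pc2: +4 =735
r66=1000010 pc2: +4 =739
r67=1000011 pc3: +8 =747
r68=1000100 pc2: +4 =751
r69=1000101 pc3: +8 =759
r70=1000110 pc3: +8 =767
r71=1000111 pc4: +16 =783
r72=1001000 pc2: +4 =787
r73=1001001 pc3: +8 =795
r74=1001010 pc3: +8 =803
r75=1001011 pc4: +16 =819
r76=1001100 pc3: +8 =827
r77=1001101 pc4: +16 =843
r78=1001110 pc4: +16 =859
r79=1001111 pc5: +32 =891
r80=1010000 pc2: +4 =895
r81=1010001 pc3: +8 =903
r82=1010010 pc3: +8 =911

Answer: 911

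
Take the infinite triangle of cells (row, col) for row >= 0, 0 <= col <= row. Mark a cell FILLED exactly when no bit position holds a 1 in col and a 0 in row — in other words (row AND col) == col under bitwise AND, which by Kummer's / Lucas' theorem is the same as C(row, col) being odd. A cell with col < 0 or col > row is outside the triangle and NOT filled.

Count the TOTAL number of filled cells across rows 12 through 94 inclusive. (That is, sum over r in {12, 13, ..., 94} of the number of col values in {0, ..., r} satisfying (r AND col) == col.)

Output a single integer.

r12=1100 pc2: +4 =4
r13=1101 pc3: +8 =12
r14=1110 pc3: +8 =20
r15=1111 pc4: +16 =36
r16=10000 pc1: +2 =38
r17=10001 pc2: +4 =42
r18=10010 pc2: +4 =46
r19=10011 pc3: +8 =54
r20=10100 pc2: +4 =58
r21=10101 pc3: +8 =66
r22=10110 pc3: +8 =74
r23=10111 pc4: +16 =90
r24=11000 pc2: +4 =94
r25=11001 pc3: +8 =102
r26=11010 pc3: +8 =110
r27=11011 pc4: +16 =126
r28=11100 pc3: +8 =134
r29=11101 pc4: +16 =150
r30=11110 pc4: +16 =166
r31=11111 pc5: +32 =198
r32=100000 pc1: +2 =200
r33=100001 pc2: +4 =204
r34=100010 pc2: +4 =208
r35=100011 pc3: +8 =216
r36=100100 pc2: +4 =220
r37=100101 pc3: +8 =228
r38=100110 pc3: +8 =236
r39=100111 pc4: +16 =252
r40=101000 pc2: +4 =256
r41=101001 pc3: +8 =264
r42=101010 pc3: +8 =272
r43=101011 pc4: +16 =288
r44=101100 pc3: +8 =296
r45=101101 pc4: +16 =312
r46=101110 pc4: +16 =328
r47=101111 pc5: +32 =360
r48=110000 pc2: +4 =364
r49=110001 pc3: +8 =372
r50=110010 pc3: +8 =380
r51=110011 pc4: +16 =396
r52=110100 pc3: +8 =404
r53=110101 pc4: +16 =420
r54=110110 pc4: +16 =436
r55=110111 pc5: +32 =468
r56=111000 pc3: +8 =476
r57=111001 pc4: +16 =492
r58=111010 pc4: +16 =508
r59=111011 pc5: +32 =540
r60=111100 pc4: +16 =556
r61=111101 pc5: +32 =588
r62=111110 pc5: +32 =620
r63=111111 pc6: +64 =684
r64=1000000 pc1: +2 =686
r65=1000001 pc2: +4 =690
r66=1000010 pc2: +4 =694
r67=1000011 pc3: +8 =702
r68=1000100 pc2: +4 =706
r69=1000101 pc3: +8 =714
r70=1000110 pc3: +8 =722
r71=1000111 pc4: +16 =738
r72=1001000 pc2: +4 =742
r73=1001001 pc3: +8 =750
r74=1001010 pc3: +8 =758
r75=1001011 pc4: +16 =774
r76=1001100 pc3: +8 =782
r77=1001101 pc4: +16 =798
r78=1001110 pc4: +16 =814
r79=1001111 pc5: +32 =846
r80=1010000 pc2: +4 =850
r81=1010001 pc3: +8 =858
r82=1010010 pc3: +8 =866
r83=1010011 pc4: +16 =882
r84=1010100 pc3: +8 =890
r85=1010101 pc4: +16 =906
r86=1010110 pc4: +16 =922
r87=1010111 pc5: +32 =954
r88=1011000 pc3: +8 =962
r89=1011001 pc4: +16 =978
r90=1011010 pc4: +16 =994
r91=1011011 pc5: +32 =1026
r92=1011100 pc4: +16 =1042
r93=1011101 pc5: +32 =1074
r94=1011110 pc5: +32 =1106

Answer: 1106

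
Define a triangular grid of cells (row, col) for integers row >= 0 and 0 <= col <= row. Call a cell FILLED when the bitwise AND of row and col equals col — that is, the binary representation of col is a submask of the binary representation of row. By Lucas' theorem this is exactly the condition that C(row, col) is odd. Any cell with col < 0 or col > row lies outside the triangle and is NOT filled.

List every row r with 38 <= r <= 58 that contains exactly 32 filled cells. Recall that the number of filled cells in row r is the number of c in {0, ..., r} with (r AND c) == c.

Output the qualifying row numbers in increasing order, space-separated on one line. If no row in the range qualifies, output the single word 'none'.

Answer: 47 55

Derivation:
Row r has 2^popcount(r) filled cells, so we need popcount(r) = log2(32) = 5.
Scan r = 38..58 and keep those with exactly 5 one-bits:
r=38=100110 popcount=3 -> skip
r=39=100111 popcount=4 -> skip
r=40=101000 popcount=2 -> skip
r=41=101001 popcount=3 -> skip
r=42=101010 popcount=3 -> skip
r=43=101011 popcount=4 -> skip
r=44=101100 popcount=3 -> skip
r=45=101101 popcount=4 -> skip
r=46=101110 popcount=4 -> skip
r=47=101111 popcount=5 -> KEEP
r=48=110000 popcount=2 -> skip
r=49=110001 popcount=3 -> skip
r=50=110010 popcount=3 -> skip
r=51=110011 popcount=4 -> skip
r=52=110100 popcount=3 -> skip
r=53=110101 popcount=4 -> skip
r=54=110110 popcount=4 -> skip
r=55=110111 popcount=5 -> KEEP
r=56=111000 popcount=3 -> skip
r=57=111001 popcount=4 -> skip
r=58=111010 popcount=4 -> skip
Kept rows: 47 55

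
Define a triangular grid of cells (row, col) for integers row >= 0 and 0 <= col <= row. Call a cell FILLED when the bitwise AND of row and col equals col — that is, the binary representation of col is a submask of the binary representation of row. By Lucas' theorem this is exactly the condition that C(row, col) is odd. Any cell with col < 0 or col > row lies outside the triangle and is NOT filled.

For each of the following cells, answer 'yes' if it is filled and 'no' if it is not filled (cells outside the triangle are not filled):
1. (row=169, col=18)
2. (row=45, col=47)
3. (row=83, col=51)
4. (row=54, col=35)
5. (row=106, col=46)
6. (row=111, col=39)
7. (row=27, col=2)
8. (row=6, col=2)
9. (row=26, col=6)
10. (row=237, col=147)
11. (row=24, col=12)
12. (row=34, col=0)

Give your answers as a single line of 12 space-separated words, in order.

(169,18): row=0b10101001, col=0b10010, row AND col = 0b0 = 0; 0 != 18 -> empty
(45,47): col outside [0, 45] -> not filled
(83,51): row=0b1010011, col=0b110011, row AND col = 0b10011 = 19; 19 != 51 -> empty
(54,35): row=0b110110, col=0b100011, row AND col = 0b100010 = 34; 34 != 35 -> empty
(106,46): row=0b1101010, col=0b101110, row AND col = 0b101010 = 42; 42 != 46 -> empty
(111,39): row=0b1101111, col=0b100111, row AND col = 0b100111 = 39; 39 == 39 -> filled
(27,2): row=0b11011, col=0b10, row AND col = 0b10 = 2; 2 == 2 -> filled
(6,2): row=0b110, col=0b10, row AND col = 0b10 = 2; 2 == 2 -> filled
(26,6): row=0b11010, col=0b110, row AND col = 0b10 = 2; 2 != 6 -> empty
(237,147): row=0b11101101, col=0b10010011, row AND col = 0b10000001 = 129; 129 != 147 -> empty
(24,12): row=0b11000, col=0b1100, row AND col = 0b1000 = 8; 8 != 12 -> empty
(34,0): row=0b100010, col=0b0, row AND col = 0b0 = 0; 0 == 0 -> filled

Answer: no no no no no yes yes yes no no no yes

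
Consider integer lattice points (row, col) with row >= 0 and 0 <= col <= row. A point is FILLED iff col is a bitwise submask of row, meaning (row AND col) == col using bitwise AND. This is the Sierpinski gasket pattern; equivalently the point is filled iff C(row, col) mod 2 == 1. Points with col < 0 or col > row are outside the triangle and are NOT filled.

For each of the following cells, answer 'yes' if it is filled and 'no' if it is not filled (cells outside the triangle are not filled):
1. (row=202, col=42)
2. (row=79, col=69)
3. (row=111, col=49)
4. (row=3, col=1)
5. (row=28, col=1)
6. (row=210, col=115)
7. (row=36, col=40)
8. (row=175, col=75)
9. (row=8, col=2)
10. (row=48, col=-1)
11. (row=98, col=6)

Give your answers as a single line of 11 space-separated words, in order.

Answer: no yes no yes no no no no no no no

Derivation:
(202,42): row=0b11001010, col=0b101010, row AND col = 0b1010 = 10; 10 != 42 -> empty
(79,69): row=0b1001111, col=0b1000101, row AND col = 0b1000101 = 69; 69 == 69 -> filled
(111,49): row=0b1101111, col=0b110001, row AND col = 0b100001 = 33; 33 != 49 -> empty
(3,1): row=0b11, col=0b1, row AND col = 0b1 = 1; 1 == 1 -> filled
(28,1): row=0b11100, col=0b1, row AND col = 0b0 = 0; 0 != 1 -> empty
(210,115): row=0b11010010, col=0b1110011, row AND col = 0b1010010 = 82; 82 != 115 -> empty
(36,40): col outside [0, 36] -> not filled
(175,75): row=0b10101111, col=0b1001011, row AND col = 0b1011 = 11; 11 != 75 -> empty
(8,2): row=0b1000, col=0b10, row AND col = 0b0 = 0; 0 != 2 -> empty
(48,-1): col outside [0, 48] -> not filled
(98,6): row=0b1100010, col=0b110, row AND col = 0b10 = 2; 2 != 6 -> empty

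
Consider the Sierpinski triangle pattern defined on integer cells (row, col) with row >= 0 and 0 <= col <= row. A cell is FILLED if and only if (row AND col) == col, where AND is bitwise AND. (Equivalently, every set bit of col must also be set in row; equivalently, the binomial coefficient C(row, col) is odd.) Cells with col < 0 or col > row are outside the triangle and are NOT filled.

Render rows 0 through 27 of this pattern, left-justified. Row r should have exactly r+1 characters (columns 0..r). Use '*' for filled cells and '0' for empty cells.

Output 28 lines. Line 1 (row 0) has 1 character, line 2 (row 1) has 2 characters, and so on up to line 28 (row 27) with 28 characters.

r0=0: *
r1=1: **
r2=10: *0*
r3=11: ****
r4=100: *000*
r5=101: **00**
r6=110: *0*0*0*
r7=111: ********
r8=1000: *0000000*
r9=1001: **000000**
r10=1010: *0*00000*0*
r11=1011: ****0000****
r12=1100: *000*000*000*
r13=1101: **00**00**00**
r14=1110: *0*0*0*0*0*0*0*
r15=1111: ****************
r16=10000: *000000000000000*
r17=10001: **00000000000000**
r18=10010: *0*0000000000000*0*
r19=10011: ****000000000000****
r20=10100: *000*00000000000*000*
r21=10101: **00**0000000000**00**
r22=10110: *0*0*0*000000000*0*0*0*
r23=10111: ********00000000********
r24=11000: *0000000*0000000*0000000*
r25=11001: **000000**000000**000000**
r26=11010: *0*00000*0*00000*0*00000*0*
r27=11011: ****0000****0000****0000****

Answer: *
**
*0*
****
*000*
**00**
*0*0*0*
********
*0000000*
**000000**
*0*00000*0*
****0000****
*000*000*000*
**00**00**00**
*0*0*0*0*0*0*0*
****************
*000000000000000*
**00000000000000**
*0*0000000000000*0*
****000000000000****
*000*00000000000*000*
**00**0000000000**00**
*0*0*0*000000000*0*0*0*
********00000000********
*0000000*0000000*0000000*
**000000**000000**000000**
*0*00000*0*00000*0*00000*0*
****0000****0000****0000****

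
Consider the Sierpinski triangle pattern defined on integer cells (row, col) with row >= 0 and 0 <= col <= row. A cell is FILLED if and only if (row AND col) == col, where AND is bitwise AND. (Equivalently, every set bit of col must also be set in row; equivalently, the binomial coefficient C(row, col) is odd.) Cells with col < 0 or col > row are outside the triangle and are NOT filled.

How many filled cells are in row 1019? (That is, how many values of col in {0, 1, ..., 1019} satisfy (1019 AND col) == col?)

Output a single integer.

Answer: 512

Derivation:
1019 in binary = 1111111011
popcount(1019) = number of 1-bits in 1111111011 = 9
A col c satisfies (1019 AND c) == c iff every set bit of c is also set in 1019; each of the 9 set bits of 1019 can independently be on or off in c.
count = 2^9 = 512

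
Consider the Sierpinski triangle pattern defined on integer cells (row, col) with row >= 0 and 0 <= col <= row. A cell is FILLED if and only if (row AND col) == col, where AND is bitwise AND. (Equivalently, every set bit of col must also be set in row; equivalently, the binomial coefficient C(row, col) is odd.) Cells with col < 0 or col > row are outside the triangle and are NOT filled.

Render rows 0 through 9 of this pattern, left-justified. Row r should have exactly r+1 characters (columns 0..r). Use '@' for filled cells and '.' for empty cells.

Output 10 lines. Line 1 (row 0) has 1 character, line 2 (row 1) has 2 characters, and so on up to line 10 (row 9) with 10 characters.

Answer: @
@@
@.@
@@@@
@...@
@@..@@
@.@.@.@
@@@@@@@@
@.......@
@@......@@

Derivation:
r0=0: @
r1=1: @@
r2=10: @.@
r3=11: @@@@
r4=100: @...@
r5=101: @@..@@
r6=110: @.@.@.@
r7=111: @@@@@@@@
r8=1000: @.......@
r9=1001: @@......@@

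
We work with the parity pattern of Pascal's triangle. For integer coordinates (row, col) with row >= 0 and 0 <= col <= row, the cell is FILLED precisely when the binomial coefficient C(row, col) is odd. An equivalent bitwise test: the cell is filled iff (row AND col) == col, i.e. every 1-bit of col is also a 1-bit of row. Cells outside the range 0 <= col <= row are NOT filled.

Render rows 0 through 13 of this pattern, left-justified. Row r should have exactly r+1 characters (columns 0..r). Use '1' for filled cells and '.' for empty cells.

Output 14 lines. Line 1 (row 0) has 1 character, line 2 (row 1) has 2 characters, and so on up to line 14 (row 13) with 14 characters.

Answer: 1
11
1.1
1111
1...1
11..11
1.1.1.1
11111111
1.......1
11......11
1.1.....1.1
1111....1111
1...1...1...1
11..11..11..11

Derivation:
r0=0: 1
r1=1: 11
r2=10: 1.1
r3=11: 1111
r4=100: 1...1
r5=101: 11..11
r6=110: 1.1.1.1
r7=111: 11111111
r8=1000: 1.......1
r9=1001: 11......11
r10=1010: 1.1.....1.1
r11=1011: 1111....1111
r12=1100: 1...1...1...1
r13=1101: 11..11..11..11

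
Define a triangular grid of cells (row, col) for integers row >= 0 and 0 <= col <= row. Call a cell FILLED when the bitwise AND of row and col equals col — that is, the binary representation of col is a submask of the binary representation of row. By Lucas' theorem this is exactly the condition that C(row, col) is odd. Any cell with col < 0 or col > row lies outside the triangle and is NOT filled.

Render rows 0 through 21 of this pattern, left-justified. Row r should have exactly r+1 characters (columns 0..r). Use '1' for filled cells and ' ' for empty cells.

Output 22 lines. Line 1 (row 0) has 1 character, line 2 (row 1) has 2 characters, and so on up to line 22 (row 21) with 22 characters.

r0=0: 1
r1=1: 11
r2=10: 1 1
r3=11: 1111
r4=100: 1   1
r5=101: 11  11
r6=110: 1 1 1 1
r7=111: 11111111
r8=1000: 1       1
r9=1001: 11      11
r10=1010: 1 1     1 1
r11=1011: 1111    1111
r12=1100: 1   1   1   1
r13=1101: 11  11  11  11
r14=1110: 1 1 1 1 1 1 1 1
r15=1111: 1111111111111111
r16=10000: 1               1
r17=10001: 11              11
r18=10010: 1 1             1 1
r19=10011: 1111            1111
r20=10100: 1   1           1   1
r21=10101: 11  11          11  11

Answer: 1
11
1 1
1111
1   1
11  11
1 1 1 1
11111111
1       1
11      11
1 1     1 1
1111    1111
1   1   1   1
11  11  11  11
1 1 1 1 1 1 1 1
1111111111111111
1               1
11              11
1 1             1 1
1111            1111
1   1           1   1
11  11          11  11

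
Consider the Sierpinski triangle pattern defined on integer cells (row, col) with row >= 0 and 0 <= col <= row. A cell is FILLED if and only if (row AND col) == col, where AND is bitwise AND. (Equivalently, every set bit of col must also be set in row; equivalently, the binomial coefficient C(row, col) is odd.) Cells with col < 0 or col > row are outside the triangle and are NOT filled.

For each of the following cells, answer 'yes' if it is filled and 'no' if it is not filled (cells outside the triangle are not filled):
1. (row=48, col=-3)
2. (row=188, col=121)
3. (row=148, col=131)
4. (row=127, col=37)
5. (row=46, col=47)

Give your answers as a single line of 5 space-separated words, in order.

Answer: no no no yes no

Derivation:
(48,-3): col outside [0, 48] -> not filled
(188,121): row=0b10111100, col=0b1111001, row AND col = 0b111000 = 56; 56 != 121 -> empty
(148,131): row=0b10010100, col=0b10000011, row AND col = 0b10000000 = 128; 128 != 131 -> empty
(127,37): row=0b1111111, col=0b100101, row AND col = 0b100101 = 37; 37 == 37 -> filled
(46,47): col outside [0, 46] -> not filled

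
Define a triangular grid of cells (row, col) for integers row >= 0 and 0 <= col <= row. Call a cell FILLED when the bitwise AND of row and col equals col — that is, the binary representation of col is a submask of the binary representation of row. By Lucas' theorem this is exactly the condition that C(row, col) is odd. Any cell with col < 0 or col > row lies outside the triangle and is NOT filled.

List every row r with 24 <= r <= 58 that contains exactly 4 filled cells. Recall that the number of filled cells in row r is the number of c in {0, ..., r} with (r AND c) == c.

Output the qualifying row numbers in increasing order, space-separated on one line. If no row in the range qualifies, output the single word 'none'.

Row r has 2^popcount(r) filled cells, so we need popcount(r) = log2(4) = 2.
Scan r = 24..58 and keep those with exactly 2 one-bits:
r=24=11000 popcount=2 -> KEEP
r=25=11001 popcount=3 -> skip
r=26=11010 popcount=3 -> skip
r=27=11011 popcount=4 -> skip
r=28=11100 popcount=3 -> skip
r=29=11101 popcount=4 -> skip
r=30=11110 popcount=4 -> skip
r=31=11111 popcount=5 -> skip
r=32=100000 popcount=1 -> skip
r=33=100001 popcount=2 -> KEEP
r=34=100010 popcount=2 -> KEEP
r=35=100011 popcount=3 -> skip
r=36=100100 popcount=2 -> KEEP
r=37=100101 popcount=3 -> skip
r=38=100110 popcount=3 -> skip
r=39=100111 popcount=4 -> skip
r=40=101000 popcount=2 -> KEEP
r=41=101001 popcount=3 -> skip
r=42=101010 popcount=3 -> skip
r=43=101011 popcount=4 -> skip
r=44=101100 popcount=3 -> skip
r=45=101101 popcount=4 -> skip
r=46=101110 popcount=4 -> skip
r=47=101111 popcount=5 -> skip
r=48=110000 popcount=2 -> KEEP
r=49=110001 popcount=3 -> skip
r=50=110010 popcount=3 -> skip
r=51=110011 popcount=4 -> skip
r=52=110100 popcount=3 -> skip
r=53=110101 popcount=4 -> skip
r=54=110110 popcount=4 -> skip
r=55=110111 popcount=5 -> skip
r=56=111000 popcount=3 -> skip
r=57=111001 popcount=4 -> skip
r=58=111010 popcount=4 -> skip
Kept rows: 24 33 34 36 40 48

Answer: 24 33 34 36 40 48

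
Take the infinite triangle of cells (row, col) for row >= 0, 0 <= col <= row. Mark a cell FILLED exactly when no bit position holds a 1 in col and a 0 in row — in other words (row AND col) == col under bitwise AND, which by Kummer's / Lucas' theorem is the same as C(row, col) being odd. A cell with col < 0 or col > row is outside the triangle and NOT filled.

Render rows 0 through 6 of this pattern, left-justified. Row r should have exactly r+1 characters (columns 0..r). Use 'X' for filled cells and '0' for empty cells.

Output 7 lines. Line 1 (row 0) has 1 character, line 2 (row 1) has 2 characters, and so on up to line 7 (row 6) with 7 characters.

Answer: X
XX
X0X
XXXX
X000X
XX00XX
X0X0X0X

Derivation:
r0=0: X
r1=1: XX
r2=10: X0X
r3=11: XXXX
r4=100: X000X
r5=101: XX00XX
r6=110: X0X0X0X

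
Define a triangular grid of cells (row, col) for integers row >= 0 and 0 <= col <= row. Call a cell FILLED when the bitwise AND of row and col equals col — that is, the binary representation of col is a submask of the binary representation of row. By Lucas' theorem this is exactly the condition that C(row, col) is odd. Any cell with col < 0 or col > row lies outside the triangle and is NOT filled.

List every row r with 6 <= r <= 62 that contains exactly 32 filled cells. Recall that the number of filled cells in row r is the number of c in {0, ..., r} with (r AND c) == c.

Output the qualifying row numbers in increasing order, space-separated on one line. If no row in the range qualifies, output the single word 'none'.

Row r has 2^popcount(r) filled cells, so we need popcount(r) = log2(32) = 5.
Scan r = 6..62 and keep those with exactly 5 one-bits:
r=6=110 popcount=2 -> skip
r=7=111 popcount=3 -> skip
r=8=1000 popcount=1 -> skip
r=9=1001 popcount=2 -> skip
r=10=1010 popcount=2 -> skip
r=11=1011 popcount=3 -> skip
r=12=1100 popcount=2 -> skip
r=13=1101 popcount=3 -> skip
r=14=1110 popcount=3 -> skip
r=15=1111 popcount=4 -> skip
r=16=10000 popcount=1 -> skip
r=17=10001 popcount=2 -> skip
r=18=10010 popcount=2 -> skip
r=19=10011 popcount=3 -> skip
r=20=10100 popcount=2 -> skip
r=21=10101 popcount=3 -> skip
r=22=10110 popcount=3 -> skip
r=23=10111 popcount=4 -> skip
r=24=11000 popcount=2 -> skip
r=25=11001 popcount=3 -> skip
r=26=11010 popcount=3 -> skip
r=27=11011 popcount=4 -> skip
r=28=11100 popcount=3 -> skip
r=29=11101 popcount=4 -> skip
r=30=11110 popcount=4 -> skip
r=31=11111 popcount=5 -> KEEP
r=32=100000 popcount=1 -> skip
r=33=100001 popcount=2 -> skip
r=34=100010 popcount=2 -> skip
r=35=100011 popcount=3 -> skip
r=36=100100 popcount=2 -> skip
r=37=100101 popcount=3 -> skip
r=38=100110 popcount=3 -> skip
r=39=100111 popcount=4 -> skip
r=40=101000 popcount=2 -> skip
r=41=101001 popcount=3 -> skip
r=42=101010 popcount=3 -> skip
r=43=101011 popcount=4 -> skip
r=44=101100 popcount=3 -> skip
r=45=101101 popcount=4 -> skip
r=46=101110 popcount=4 -> skip
r=47=101111 popcount=5 -> KEEP
r=48=110000 popcount=2 -> skip
r=49=110001 popcount=3 -> skip
r=50=110010 popcount=3 -> skip
r=51=110011 popcount=4 -> skip
r=52=110100 popcount=3 -> skip
r=53=110101 popcount=4 -> skip
r=54=110110 popcount=4 -> skip
r=55=110111 popcount=5 -> KEEP
r=56=111000 popcount=3 -> skip
r=57=111001 popcount=4 -> skip
r=58=111010 popcount=4 -> skip
r=59=111011 popcount=5 -> KEEP
r=60=111100 popcount=4 -> skip
r=61=111101 popcount=5 -> KEEP
r=62=111110 popcount=5 -> KEEP
Kept rows: 31 47 55 59 61 62

Answer: 31 47 55 59 61 62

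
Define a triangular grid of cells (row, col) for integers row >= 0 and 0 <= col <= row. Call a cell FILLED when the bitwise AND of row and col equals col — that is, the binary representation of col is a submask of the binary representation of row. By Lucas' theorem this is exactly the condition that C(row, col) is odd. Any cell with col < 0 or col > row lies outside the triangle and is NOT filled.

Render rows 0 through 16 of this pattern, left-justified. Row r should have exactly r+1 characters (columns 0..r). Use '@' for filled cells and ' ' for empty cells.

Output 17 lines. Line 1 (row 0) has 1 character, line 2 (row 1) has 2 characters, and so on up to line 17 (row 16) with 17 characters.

Answer: @
@@
@ @
@@@@
@   @
@@  @@
@ @ @ @
@@@@@@@@
@       @
@@      @@
@ @     @ @
@@@@    @@@@
@   @   @   @
@@  @@  @@  @@
@ @ @ @ @ @ @ @
@@@@@@@@@@@@@@@@
@               @

Derivation:
r0=0: @
r1=1: @@
r2=10: @ @
r3=11: @@@@
r4=100: @   @
r5=101: @@  @@
r6=110: @ @ @ @
r7=111: @@@@@@@@
r8=1000: @       @
r9=1001: @@      @@
r10=1010: @ @     @ @
r11=1011: @@@@    @@@@
r12=1100: @   @   @   @
r13=1101: @@  @@  @@  @@
r14=1110: @ @ @ @ @ @ @ @
r15=1111: @@@@@@@@@@@@@@@@
r16=10000: @               @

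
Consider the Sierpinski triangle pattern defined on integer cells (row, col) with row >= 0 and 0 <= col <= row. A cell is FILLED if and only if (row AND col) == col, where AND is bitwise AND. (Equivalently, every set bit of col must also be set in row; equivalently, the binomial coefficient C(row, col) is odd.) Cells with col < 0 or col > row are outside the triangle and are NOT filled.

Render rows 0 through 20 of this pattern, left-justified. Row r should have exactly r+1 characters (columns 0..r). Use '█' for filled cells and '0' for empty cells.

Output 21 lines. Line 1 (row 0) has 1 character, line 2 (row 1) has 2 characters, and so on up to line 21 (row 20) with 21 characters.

r0=0: █
r1=1: ██
r2=10: █0█
r3=11: ████
r4=100: █000█
r5=101: ██00██
r6=110: █0█0█0█
r7=111: ████████
r8=1000: █0000000█
r9=1001: ██000000██
r10=1010: █0█00000█0█
r11=1011: ████0000████
r12=1100: █000█000█000█
r13=1101: ██00██00██00██
r14=1110: █0█0█0█0█0█0█0█
r15=1111: ████████████████
r16=10000: █000000000000000█
r17=10001: ██00000000000000██
r18=10010: █0█0000000000000█0█
r19=10011: ████000000000000████
r20=10100: █000█00000000000█000█

Answer: █
██
█0█
████
█000█
██00██
█0█0█0█
████████
█0000000█
██000000██
█0█00000█0█
████0000████
█000█000█000█
██00██00██00██
█0█0█0█0█0█0█0█
████████████████
█000000000000000█
██00000000000000██
█0█0000000000000█0█
████000000000000████
█000█00000000000█000█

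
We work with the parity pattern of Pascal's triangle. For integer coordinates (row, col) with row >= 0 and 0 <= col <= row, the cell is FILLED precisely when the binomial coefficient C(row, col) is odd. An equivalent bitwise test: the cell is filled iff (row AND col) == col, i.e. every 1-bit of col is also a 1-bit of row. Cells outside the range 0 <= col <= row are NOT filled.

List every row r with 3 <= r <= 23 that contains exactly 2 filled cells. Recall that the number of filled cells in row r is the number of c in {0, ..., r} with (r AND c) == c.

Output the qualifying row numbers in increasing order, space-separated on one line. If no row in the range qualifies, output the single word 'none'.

Row r has 2^popcount(r) filled cells, so we need popcount(r) = log2(2) = 1.
Scan r = 3..23 and keep those with exactly 1 one-bits:
r=3=11 popcount=2 -> skip
r=4=100 popcount=1 -> KEEP
r=5=101 popcount=2 -> skip
r=6=110 popcount=2 -> skip
r=7=111 popcount=3 -> skip
r=8=1000 popcount=1 -> KEEP
r=9=1001 popcount=2 -> skip
r=10=1010 popcount=2 -> skip
r=11=1011 popcount=3 -> skip
r=12=1100 popcount=2 -> skip
r=13=1101 popcount=3 -> skip
r=14=1110 popcount=3 -> skip
r=15=1111 popcount=4 -> skip
r=16=10000 popcount=1 -> KEEP
r=17=10001 popcount=2 -> skip
r=18=10010 popcount=2 -> skip
r=19=10011 popcount=3 -> skip
r=20=10100 popcount=2 -> skip
r=21=10101 popcount=3 -> skip
r=22=10110 popcount=3 -> skip
r=23=10111 popcount=4 -> skip
Kept rows: 4 8 16

Answer: 4 8 16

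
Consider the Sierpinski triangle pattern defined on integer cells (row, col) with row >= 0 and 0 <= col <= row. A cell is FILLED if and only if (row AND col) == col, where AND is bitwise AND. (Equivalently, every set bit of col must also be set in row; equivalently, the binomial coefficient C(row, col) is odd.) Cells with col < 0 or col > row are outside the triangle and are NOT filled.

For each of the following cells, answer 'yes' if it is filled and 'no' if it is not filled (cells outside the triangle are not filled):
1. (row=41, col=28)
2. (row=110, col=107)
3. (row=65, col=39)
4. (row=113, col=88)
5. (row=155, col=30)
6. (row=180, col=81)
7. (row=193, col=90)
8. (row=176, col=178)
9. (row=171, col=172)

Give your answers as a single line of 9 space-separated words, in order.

(41,28): row=0b101001, col=0b11100, row AND col = 0b1000 = 8; 8 != 28 -> empty
(110,107): row=0b1101110, col=0b1101011, row AND col = 0b1101010 = 106; 106 != 107 -> empty
(65,39): row=0b1000001, col=0b100111, row AND col = 0b1 = 1; 1 != 39 -> empty
(113,88): row=0b1110001, col=0b1011000, row AND col = 0b1010000 = 80; 80 != 88 -> empty
(155,30): row=0b10011011, col=0b11110, row AND col = 0b11010 = 26; 26 != 30 -> empty
(180,81): row=0b10110100, col=0b1010001, row AND col = 0b10000 = 16; 16 != 81 -> empty
(193,90): row=0b11000001, col=0b1011010, row AND col = 0b1000000 = 64; 64 != 90 -> empty
(176,178): col outside [0, 176] -> not filled
(171,172): col outside [0, 171] -> not filled

Answer: no no no no no no no no no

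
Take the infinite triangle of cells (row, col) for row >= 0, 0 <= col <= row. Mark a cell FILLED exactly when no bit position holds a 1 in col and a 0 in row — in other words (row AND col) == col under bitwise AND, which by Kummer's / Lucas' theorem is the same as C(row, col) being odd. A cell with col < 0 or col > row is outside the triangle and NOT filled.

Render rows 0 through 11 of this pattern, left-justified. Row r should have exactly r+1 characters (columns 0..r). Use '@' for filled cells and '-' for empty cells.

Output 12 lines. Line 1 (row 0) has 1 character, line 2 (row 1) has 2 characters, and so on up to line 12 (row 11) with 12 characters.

r0=0: @
r1=1: @@
r2=10: @-@
r3=11: @@@@
r4=100: @---@
r5=101: @@--@@
r6=110: @-@-@-@
r7=111: @@@@@@@@
r8=1000: @-------@
r9=1001: @@------@@
r10=1010: @-@-----@-@
r11=1011: @@@@----@@@@

Answer: @
@@
@-@
@@@@
@---@
@@--@@
@-@-@-@
@@@@@@@@
@-------@
@@------@@
@-@-----@-@
@@@@----@@@@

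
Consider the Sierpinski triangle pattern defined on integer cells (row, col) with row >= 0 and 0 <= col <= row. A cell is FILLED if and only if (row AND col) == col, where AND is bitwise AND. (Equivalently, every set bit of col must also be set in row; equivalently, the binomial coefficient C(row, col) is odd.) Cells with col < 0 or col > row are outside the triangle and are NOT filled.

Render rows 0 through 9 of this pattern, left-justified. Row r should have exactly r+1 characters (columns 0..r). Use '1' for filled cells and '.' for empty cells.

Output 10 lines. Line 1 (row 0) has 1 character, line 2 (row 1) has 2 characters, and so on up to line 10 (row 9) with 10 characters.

Answer: 1
11
1.1
1111
1...1
11..11
1.1.1.1
11111111
1.......1
11......11

Derivation:
r0=0: 1
r1=1: 11
r2=10: 1.1
r3=11: 1111
r4=100: 1...1
r5=101: 11..11
r6=110: 1.1.1.1
r7=111: 11111111
r8=1000: 1.......1
r9=1001: 11......11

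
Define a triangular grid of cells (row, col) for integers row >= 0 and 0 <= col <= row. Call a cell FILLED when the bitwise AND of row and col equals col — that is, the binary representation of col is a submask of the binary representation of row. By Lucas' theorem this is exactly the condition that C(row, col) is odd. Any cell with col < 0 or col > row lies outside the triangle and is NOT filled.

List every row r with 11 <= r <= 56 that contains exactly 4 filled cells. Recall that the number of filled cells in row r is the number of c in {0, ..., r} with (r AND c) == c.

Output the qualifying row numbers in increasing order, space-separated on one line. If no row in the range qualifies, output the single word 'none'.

Answer: 12 17 18 20 24 33 34 36 40 48

Derivation:
Row r has 2^popcount(r) filled cells, so we need popcount(r) = log2(4) = 2.
Scan r = 11..56 and keep those with exactly 2 one-bits:
r=11=1011 popcount=3 -> skip
r=12=1100 popcount=2 -> KEEP
r=13=1101 popcount=3 -> skip
r=14=1110 popcount=3 -> skip
r=15=1111 popcount=4 -> skip
r=16=10000 popcount=1 -> skip
r=17=10001 popcount=2 -> KEEP
r=18=10010 popcount=2 -> KEEP
r=19=10011 popcount=3 -> skip
r=20=10100 popcount=2 -> KEEP
r=21=10101 popcount=3 -> skip
r=22=10110 popcount=3 -> skip
r=23=10111 popcount=4 -> skip
r=24=11000 popcount=2 -> KEEP
r=25=11001 popcount=3 -> skip
r=26=11010 popcount=3 -> skip
r=27=11011 popcount=4 -> skip
r=28=11100 popcount=3 -> skip
r=29=11101 popcount=4 -> skip
r=30=11110 popcount=4 -> skip
r=31=11111 popcount=5 -> skip
r=32=100000 popcount=1 -> skip
r=33=100001 popcount=2 -> KEEP
r=34=100010 popcount=2 -> KEEP
r=35=100011 popcount=3 -> skip
r=36=100100 popcount=2 -> KEEP
r=37=100101 popcount=3 -> skip
r=38=100110 popcount=3 -> skip
r=39=100111 popcount=4 -> skip
r=40=101000 popcount=2 -> KEEP
r=41=101001 popcount=3 -> skip
r=42=101010 popcount=3 -> skip
r=43=101011 popcount=4 -> skip
r=44=101100 popcount=3 -> skip
r=45=101101 popcount=4 -> skip
r=46=101110 popcount=4 -> skip
r=47=101111 popcount=5 -> skip
r=48=110000 popcount=2 -> KEEP
r=49=110001 popcount=3 -> skip
r=50=110010 popcount=3 -> skip
r=51=110011 popcount=4 -> skip
r=52=110100 popcount=3 -> skip
r=53=110101 popcount=4 -> skip
r=54=110110 popcount=4 -> skip
r=55=110111 popcount=5 -> skip
r=56=111000 popcount=3 -> skip
Kept rows: 12 17 18 20 24 33 34 36 40 48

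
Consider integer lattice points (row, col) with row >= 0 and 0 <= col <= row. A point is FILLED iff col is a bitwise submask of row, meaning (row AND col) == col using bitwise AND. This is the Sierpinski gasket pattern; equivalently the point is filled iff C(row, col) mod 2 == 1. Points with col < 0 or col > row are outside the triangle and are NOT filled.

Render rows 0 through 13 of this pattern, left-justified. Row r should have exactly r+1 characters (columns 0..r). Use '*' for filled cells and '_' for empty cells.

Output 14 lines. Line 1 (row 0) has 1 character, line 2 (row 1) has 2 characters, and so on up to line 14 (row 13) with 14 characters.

r0=0: *
r1=1: **
r2=10: *_*
r3=11: ****
r4=100: *___*
r5=101: **__**
r6=110: *_*_*_*
r7=111: ********
r8=1000: *_______*
r9=1001: **______**
r10=1010: *_*_____*_*
r11=1011: ****____****
r12=1100: *___*___*___*
r13=1101: **__**__**__**

Answer: *
**
*_*
****
*___*
**__**
*_*_*_*
********
*_______*
**______**
*_*_____*_*
****____****
*___*___*___*
**__**__**__**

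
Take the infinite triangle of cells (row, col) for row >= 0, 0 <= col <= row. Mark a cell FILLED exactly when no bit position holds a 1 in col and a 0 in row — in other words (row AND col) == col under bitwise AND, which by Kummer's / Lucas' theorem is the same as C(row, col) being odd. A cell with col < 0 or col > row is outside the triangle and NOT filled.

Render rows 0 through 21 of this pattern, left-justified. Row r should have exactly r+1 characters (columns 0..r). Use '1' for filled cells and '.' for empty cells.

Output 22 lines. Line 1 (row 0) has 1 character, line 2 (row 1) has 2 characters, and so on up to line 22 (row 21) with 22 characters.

r0=0: 1
r1=1: 11
r2=10: 1.1
r3=11: 1111
r4=100: 1...1
r5=101: 11..11
r6=110: 1.1.1.1
r7=111: 11111111
r8=1000: 1.......1
r9=1001: 11......11
r10=1010: 1.1.....1.1
r11=1011: 1111....1111
r12=1100: 1...1...1...1
r13=1101: 11..11..11..11
r14=1110: 1.1.1.1.1.1.1.1
r15=1111: 1111111111111111
r16=10000: 1...............1
r17=10001: 11..............11
r18=10010: 1.1.............1.1
r19=10011: 1111............1111
r20=10100: 1...1...........1...1
r21=10101: 11..11..........11..11

Answer: 1
11
1.1
1111
1...1
11..11
1.1.1.1
11111111
1.......1
11......11
1.1.....1.1
1111....1111
1...1...1...1
11..11..11..11
1.1.1.1.1.1.1.1
1111111111111111
1...............1
11..............11
1.1.............1.1
1111............1111
1...1...........1...1
11..11..........11..11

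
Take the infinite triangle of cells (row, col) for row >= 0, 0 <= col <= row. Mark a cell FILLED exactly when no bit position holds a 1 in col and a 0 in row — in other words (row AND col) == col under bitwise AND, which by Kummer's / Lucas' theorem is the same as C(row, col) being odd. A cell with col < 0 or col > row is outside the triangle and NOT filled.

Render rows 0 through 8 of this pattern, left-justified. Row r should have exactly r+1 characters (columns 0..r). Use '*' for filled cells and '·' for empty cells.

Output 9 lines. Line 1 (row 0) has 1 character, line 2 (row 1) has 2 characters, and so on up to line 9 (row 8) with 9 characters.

r0=0: *
r1=1: **
r2=10: *·*
r3=11: ****
r4=100: *···*
r5=101: **··**
r6=110: *·*·*·*
r7=111: ********
r8=1000: *·······*

Answer: *
**
*·*
****
*···*
**··**
*·*·*·*
********
*·······*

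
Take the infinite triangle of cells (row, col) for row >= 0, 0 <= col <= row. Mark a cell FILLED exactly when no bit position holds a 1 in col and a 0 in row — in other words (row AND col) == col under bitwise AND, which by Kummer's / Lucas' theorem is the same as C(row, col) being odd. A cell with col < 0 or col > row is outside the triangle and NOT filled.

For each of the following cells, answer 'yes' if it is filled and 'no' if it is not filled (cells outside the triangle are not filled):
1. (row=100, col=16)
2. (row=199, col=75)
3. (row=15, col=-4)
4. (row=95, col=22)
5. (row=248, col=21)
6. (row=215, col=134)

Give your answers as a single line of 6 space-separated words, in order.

(100,16): row=0b1100100, col=0b10000, row AND col = 0b0 = 0; 0 != 16 -> empty
(199,75): row=0b11000111, col=0b1001011, row AND col = 0b1000011 = 67; 67 != 75 -> empty
(15,-4): col outside [0, 15] -> not filled
(95,22): row=0b1011111, col=0b10110, row AND col = 0b10110 = 22; 22 == 22 -> filled
(248,21): row=0b11111000, col=0b10101, row AND col = 0b10000 = 16; 16 != 21 -> empty
(215,134): row=0b11010111, col=0b10000110, row AND col = 0b10000110 = 134; 134 == 134 -> filled

Answer: no no no yes no yes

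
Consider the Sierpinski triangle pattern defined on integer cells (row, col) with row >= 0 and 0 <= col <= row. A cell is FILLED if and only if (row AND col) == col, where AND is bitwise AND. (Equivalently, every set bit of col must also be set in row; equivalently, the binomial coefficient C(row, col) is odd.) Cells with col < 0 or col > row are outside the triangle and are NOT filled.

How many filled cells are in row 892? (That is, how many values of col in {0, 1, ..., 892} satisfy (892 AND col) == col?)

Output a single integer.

892 in binary = 1101111100
popcount(892) = number of 1-bits in 1101111100 = 7
A col c satisfies (892 AND c) == c iff every set bit of c is also set in 892; each of the 7 set bits of 892 can independently be on or off in c.
count = 2^7 = 128

Answer: 128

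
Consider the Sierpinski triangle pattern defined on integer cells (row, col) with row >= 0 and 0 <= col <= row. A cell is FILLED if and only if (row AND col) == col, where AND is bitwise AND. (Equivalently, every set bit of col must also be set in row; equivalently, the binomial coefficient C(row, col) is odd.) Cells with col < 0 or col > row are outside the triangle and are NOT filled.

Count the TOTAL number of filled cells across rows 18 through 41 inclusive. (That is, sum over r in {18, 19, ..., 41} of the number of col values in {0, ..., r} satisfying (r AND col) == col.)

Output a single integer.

r18=10010 pc2: +4 =4
r19=10011 pc3: +8 =12
r20=10100 pc2: +4 =16
r21=10101 pc3: +8 =24
r22=10110 pc3: +8 =32
r23=10111 pc4: +16 =48
r24=11000 pc2: +4 =52
r25=11001 pc3: +8 =60
r26=11010 pc3: +8 =68
r27=11011 pc4: +16 =84
r28=11100 pc3: +8 =92
r29=11101 pc4: +16 =108
r30=11110 pc4: +16 =124
r31=11111 pc5: +32 =156
r32=100000 pc1: +2 =158
r33=100001 pc2: +4 =162
r34=100010 pc2: +4 =166
r35=100011 pc3: +8 =174
r36=100100 pc2: +4 =178
r37=100101 pc3: +8 =186
r38=100110 pc3: +8 =194
r39=100111 pc4: +16 =210
r40=101000 pc2: +4 =214
r41=101001 pc3: +8 =222

Answer: 222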